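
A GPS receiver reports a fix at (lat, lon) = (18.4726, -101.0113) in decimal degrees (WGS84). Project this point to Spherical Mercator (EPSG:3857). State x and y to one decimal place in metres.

Web Mercator is spherical with R = a = 6378137 m.
x = R·λ = 6378137 × -1.762979767 = -11244526.480 m.
y = R·ln tan(π/4 + φ/2) = 6378137 × 0.328142909 = 2092940.432 m.

x -11244526.5 m, y 2092940.4 m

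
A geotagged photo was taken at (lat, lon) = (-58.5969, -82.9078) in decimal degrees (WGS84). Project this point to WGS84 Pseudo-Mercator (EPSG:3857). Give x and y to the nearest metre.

Web Mercator is spherical with R = a = 6378137 m.
x = R·λ = 6378137 × -1.447014086 = -9229254.079 m.
y = R·ln tan(π/4 + φ/2) = 6378137 × -1.268986057 = -8093766.925 m.

x -9229254 m, y -8093767 m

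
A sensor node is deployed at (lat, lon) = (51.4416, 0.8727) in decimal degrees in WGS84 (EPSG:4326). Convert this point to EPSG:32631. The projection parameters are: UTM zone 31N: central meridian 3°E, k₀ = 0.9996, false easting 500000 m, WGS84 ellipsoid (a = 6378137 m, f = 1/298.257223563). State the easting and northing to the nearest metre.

E 352157 m, N 5701081 m

Zone 31 central meridian λ₀ = 6×31 − 183 = 3°; Δλ = -2.1273°.
Transverse Mercator on WGS84 with k₀ = 0.9996 gives E = 352157.181 m, N = 5701080.971 m.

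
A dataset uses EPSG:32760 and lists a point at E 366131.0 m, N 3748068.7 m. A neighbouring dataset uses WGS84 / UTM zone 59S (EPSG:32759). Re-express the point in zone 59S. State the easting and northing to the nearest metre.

E 736451 m, N 3743591 m

UTM 60S → geographic: φ = -56.39300004°, λ = 174.83129924°.
UTM 59S (λ₀ = 171°) forward: E = 736451.030 m, N = 3743590.997 m.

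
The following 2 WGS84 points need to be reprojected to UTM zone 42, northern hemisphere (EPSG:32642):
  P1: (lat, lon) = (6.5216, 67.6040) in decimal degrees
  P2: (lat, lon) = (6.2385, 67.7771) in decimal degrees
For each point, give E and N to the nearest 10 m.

UTM zone 42N: λ₀ = 69°, k₀ = 0.9996.
P1 (6.5216°, 67.6040°) → (345643.696, 721077.536) m.
P2 (6.2385°, 67.7771°) → (364712.235, 689725.900) m.

P1: E 345640 m, N 721080 m; P2: E 364710 m, N 689730 m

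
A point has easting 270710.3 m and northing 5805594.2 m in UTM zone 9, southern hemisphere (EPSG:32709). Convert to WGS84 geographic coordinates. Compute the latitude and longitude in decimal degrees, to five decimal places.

lat -37.86830°, lon -131.60670°

Zone 9S: λ₀ = -129°, k₀ = 0.9996, false easting 500000 m, false northing 10000000 m.
Meridian distance M = (N − FN)/k₀ = -4196084.2 m.
Inverse transverse Mercator on WGS84 gives φ = -37.86830024°, λ = -131.60670053°.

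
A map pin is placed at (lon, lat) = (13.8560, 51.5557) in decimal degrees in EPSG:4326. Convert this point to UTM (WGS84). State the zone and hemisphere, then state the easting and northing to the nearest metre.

Longitude 13.8560° lies in the 6° band [12°, 18°), giving zone 33; latitude is north of the equator, so 33N.
Zone 33 central meridian λ₀ = 6×33 − 183 = 15°; Δλ = -1.1440°.
Transverse Mercator on WGS84 with k₀ = 0.9996 gives E = 420689.850 m, N = 5712243.945 m.

Zone 33N: E 420690 m, N 5712244 m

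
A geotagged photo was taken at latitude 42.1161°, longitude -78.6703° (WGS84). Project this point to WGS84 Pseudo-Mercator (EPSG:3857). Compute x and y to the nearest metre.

Web Mercator is spherical with R = a = 6378137 m.
x = R·λ = 6378137 × -1.373055759 = -8757537.737 m.
y = R·ln tan(π/4 + φ/2) = 6378137 × 0.811896414 = 5178386.557 m.

x -8757538 m, y 5178387 m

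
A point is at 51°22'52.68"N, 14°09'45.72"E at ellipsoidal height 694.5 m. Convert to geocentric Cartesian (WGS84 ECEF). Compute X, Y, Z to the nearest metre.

X 3868150 m, Y 976113 m, Z 4960673 m

WGS84: a = 6378137 m, e² = 0.006694380; N(φ) = a/√(1−e²sin²φ) = 6391209.605 m.
X = (N+h)·cosφ·cosλ = 3868150.015 m; Y = (N+h)·cosφ·sinλ = 976113.437 m; Z = (N(1−e²)+h)·sinφ = 4960673.348 m.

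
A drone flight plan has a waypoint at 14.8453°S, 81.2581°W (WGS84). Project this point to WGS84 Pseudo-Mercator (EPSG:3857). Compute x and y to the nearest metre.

Web Mercator is spherical with R = a = 6378137 m.
x = R·λ = 6378137 × -1.418221389 = -9045610.315 m.
y = R·ln tan(π/4 + φ/2) = 6378137 × -0.262047984 = -1671377.943 m.

x -9045610 m, y -1671378 m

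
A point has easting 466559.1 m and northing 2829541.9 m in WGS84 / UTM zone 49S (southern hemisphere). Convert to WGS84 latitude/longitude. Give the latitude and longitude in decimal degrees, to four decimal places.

Zone 49S: λ₀ = 111°, k₀ = 0.9996, false easting 500000 m, false northing 10000000 m.
Meridian distance M = (N − FN)/k₀ = -7173327.4 m.
Inverse transverse Mercator on WGS84 gives φ = -64.65740041°, λ = 110.29979920°.

lat -64.6574°, lon 110.2998°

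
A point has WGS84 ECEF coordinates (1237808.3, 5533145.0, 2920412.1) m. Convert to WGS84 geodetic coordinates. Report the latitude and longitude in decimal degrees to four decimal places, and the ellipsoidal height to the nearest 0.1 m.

λ = atan2(Y, X) = 77.39010007°; p = √(X²+Y²) = 5669908.6 m.
Bowring's method on WGS84 (a = 6378137 m, b = 6356752.314 m) gives φ = 27.40859979°, h = 4191.078 m.

lat 27.4086°, lon 77.3901°, h 4191.1 m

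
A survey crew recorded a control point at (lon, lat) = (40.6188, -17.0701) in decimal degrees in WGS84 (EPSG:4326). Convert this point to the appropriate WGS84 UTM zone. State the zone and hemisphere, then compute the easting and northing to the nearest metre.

Zone 37S: E 672265 m, N 8111976 m

Longitude 40.6188° lies in the 6° band [36°, 42°), giving zone 37; latitude is south of the equator, so 37S.
Zone 37 central meridian λ₀ = 6×37 − 183 = 39°; Δλ = +1.6188°.
Transverse Mercator on WGS84 with k₀ = 0.9996 gives E = 672265.223 m, N = 8111975.645 m.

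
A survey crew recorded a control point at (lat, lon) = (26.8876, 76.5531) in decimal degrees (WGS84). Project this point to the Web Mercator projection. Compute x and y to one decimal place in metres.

x 8521852.1 m, y 3109435.9 m

Web Mercator is spherical with R = a = 6378137 m.
x = R·λ = 6378137 × 1.336103648 = 8521852.111 m.
y = R·ln tan(π/4 + φ/2) = 6378137 × 0.487514749 = 3109435.859 m.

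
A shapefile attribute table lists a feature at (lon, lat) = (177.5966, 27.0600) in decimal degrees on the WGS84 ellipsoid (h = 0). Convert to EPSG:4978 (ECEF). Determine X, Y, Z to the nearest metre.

X -5678865 m, Y 238353 m, Z 2884138 m

WGS84: a = 6378137 m, e² = 0.006694380; N(φ) = a/√(1−e²sin²φ) = 6382559.849 m.
X = (N+h)·cosφ·cosλ = -5678865.118 m; Y = (N+h)·cosφ·sinλ = 238352.552 m; Z = (N(1−e²)+h)·sinφ = 2884137.620 m.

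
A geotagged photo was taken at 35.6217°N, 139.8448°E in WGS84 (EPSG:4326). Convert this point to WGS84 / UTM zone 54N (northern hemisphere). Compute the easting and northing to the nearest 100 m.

E 395400 m, N 3942600 m

Zone 54 central meridian λ₀ = 6×54 − 183 = 141°; Δλ = -1.1552°.
Transverse Mercator on WGS84 with k₀ = 0.9996 gives E = 395387.296 m, N = 3942605.060 m.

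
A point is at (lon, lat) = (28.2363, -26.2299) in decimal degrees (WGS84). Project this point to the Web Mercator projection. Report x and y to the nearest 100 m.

x 3143300 m, y -3027600 m

Web Mercator is spherical with R = a = 6378137 m.
x = R·λ = 6378137 × 0.492816404 = 3143250.538 m.
y = R·ln tan(π/4 + φ/2) = 6378137 × -0.474681403 = -3027583.018 m.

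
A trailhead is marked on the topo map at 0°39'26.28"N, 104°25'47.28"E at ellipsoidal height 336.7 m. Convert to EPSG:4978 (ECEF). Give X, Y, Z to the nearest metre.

WGS84: a = 6378137 m, e² = 0.006694380; N(φ) = a/√(1−e²sin²φ) = 6378139.810 m.
X = (N+h)·cosφ·cosλ = -1589371.068 m; Y = (N+h)·cosφ·sinλ = 6176852.594 m; Z = (N(1−e²)+h)·sinφ = 72682.772 m.

X -1589371 m, Y 6176853 m, Z 72683 m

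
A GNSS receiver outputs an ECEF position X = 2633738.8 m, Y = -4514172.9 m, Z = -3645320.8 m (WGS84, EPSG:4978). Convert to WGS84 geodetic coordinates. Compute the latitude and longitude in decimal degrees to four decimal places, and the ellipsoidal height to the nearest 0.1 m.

λ = atan2(Y, X) = -59.73910007°; p = √(X²+Y²) = 5226312.0 m.
Bowring's method on WGS84 (a = 6378137 m, b = 6356752.314 m) gives φ = -35.07630019°, h = 910.327 m.

lat -35.0763°, lon -59.7391°, h 910.3 m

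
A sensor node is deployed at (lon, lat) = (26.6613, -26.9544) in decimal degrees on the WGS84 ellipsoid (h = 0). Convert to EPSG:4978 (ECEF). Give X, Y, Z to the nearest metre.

WGS84: a = 6378137 m, e² = 0.006694380; N(φ) = a/√(1−e²sin²φ) = 6382527.945 m.
X = (N+h)·cosφ·cosλ = 5084274.612 m; Y = (N+h)·cosφ·sinλ = 2552822.370 m; Z = (N(1−e²)+h)·sinφ = -2873712.743 m.

X 5084275 m, Y 2552822 m, Z -2873713 m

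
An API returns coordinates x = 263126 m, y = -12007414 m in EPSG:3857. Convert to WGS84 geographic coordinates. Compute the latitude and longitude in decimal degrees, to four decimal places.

R = 6378137 m. λ = x/R = 2.36370107°.
φ = 2·arctan(exp(y/R)) − 90° = 2·arctan(0.15220) − 90° = -72.69250111°.

lat -72.6925°, lon 2.3637°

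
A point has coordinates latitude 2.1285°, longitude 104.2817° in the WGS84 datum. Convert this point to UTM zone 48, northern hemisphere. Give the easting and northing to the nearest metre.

E 420124 m, N 235283 m

Zone 48 central meridian λ₀ = 6×48 − 183 = 105°; Δλ = -0.7183°.
Transverse Mercator on WGS84 with k₀ = 0.9996 gives E = 420123.872 m, N = 235282.886 m.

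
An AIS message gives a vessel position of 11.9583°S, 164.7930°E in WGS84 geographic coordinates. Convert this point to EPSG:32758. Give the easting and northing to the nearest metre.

E 477463 m, N 8678049 m

Zone 58 central meridian λ₀ = 6×58 − 183 = 165°; Δλ = -0.2070°.
Transverse Mercator on WGS84 with k₀ = 0.9996 gives E = 477462.666 m, N = 8678049.026 m.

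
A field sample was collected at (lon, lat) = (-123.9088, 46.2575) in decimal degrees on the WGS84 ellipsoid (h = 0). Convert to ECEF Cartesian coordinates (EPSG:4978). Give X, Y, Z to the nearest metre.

X -2464506 m, Y -3666356 m, Z 4585084 m

WGS84: a = 6378137 m, e² = 0.006694380; N(φ) = a/√(1−e²sin²φ) = 6389309.107 m.
X = (N+h)·cosφ·cosλ = -2464506.164 m; Y = (N+h)·cosφ·sinλ = -3666355.566 m; Z = (N(1−e²)+h)·sinφ = 4585083.798 m.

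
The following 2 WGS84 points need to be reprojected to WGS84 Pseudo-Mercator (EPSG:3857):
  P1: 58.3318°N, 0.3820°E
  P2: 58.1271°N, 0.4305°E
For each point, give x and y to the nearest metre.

P1: x 42524 m, y 8037344 m; P2: x 47923 m, y 7994065 m

Web Mercator: x = R·λ, y = R·ln tan(π/4+φ/2), R = 6378137 m.
P1 (58.3318°, 0.3820°) → (42524.045, 8037343.736) m.
P2 (58.1271°, 0.4305°) → (47923.041, 7994064.803) m.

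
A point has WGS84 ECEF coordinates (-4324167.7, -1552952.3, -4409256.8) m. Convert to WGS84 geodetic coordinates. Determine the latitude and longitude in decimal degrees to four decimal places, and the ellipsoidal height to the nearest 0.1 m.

lat -44.0132°, lon -160.2451°, h 158.7 m

λ = atan2(Y, X) = -160.24510041°; p = √(X²+Y²) = 4594571.5 m.
Bowring's method on WGS84 (a = 6378137 m, b = 6356752.314 m) gives φ = -44.01320019°, h = 158.668 m.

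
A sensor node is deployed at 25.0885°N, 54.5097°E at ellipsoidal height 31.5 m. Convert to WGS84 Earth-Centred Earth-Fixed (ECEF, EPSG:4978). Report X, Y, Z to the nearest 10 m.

WGS84: a = 6378137 m, e² = 0.006694380; N(φ) = a/√(1−e²sin²φ) = 6381978.796 m.
X = (N+h)·cosφ·cosλ = 3355604.078 m; Y = (N+h)·cosφ·sinλ = 4706068.471 m; Z = (N(1−e²)+h)·sinφ = 2687969.567 m.

X 3355600 m, Y 4706070 m, Z 2687970 m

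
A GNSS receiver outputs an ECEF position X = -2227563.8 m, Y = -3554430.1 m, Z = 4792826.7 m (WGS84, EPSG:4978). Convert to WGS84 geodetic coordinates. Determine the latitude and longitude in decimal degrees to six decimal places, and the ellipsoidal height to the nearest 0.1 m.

lat 48.997600°, lon -122.075401°, h 3237.2 m

λ = atan2(Y, X) = -122.07540061°; p = √(X²+Y²) = 4194760.3 m.
Bowring's method on WGS84 (a = 6378137 m, b = 6356752.314 m) gives φ = 48.99759992°, h = 3237.213 m.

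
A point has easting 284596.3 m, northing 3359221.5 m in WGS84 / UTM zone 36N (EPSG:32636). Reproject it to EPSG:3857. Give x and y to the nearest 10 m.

x 3424090 m, y 3548060 m

Unproject from UTM 36N (λ₀ = 33°) → φ = 30.34569959°, λ = 30.75909969°.
Web Mercator (R = 6378137 m): x = 3424087.315 m, y = 3548064.151 m.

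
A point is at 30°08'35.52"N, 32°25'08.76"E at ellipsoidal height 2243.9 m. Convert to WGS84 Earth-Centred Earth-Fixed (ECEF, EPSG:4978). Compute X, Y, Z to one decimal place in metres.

WGS84: a = 6378137 m, e² = 0.006694380; N(φ) = a/√(1−e²sin²φ) = 6383527.310 m.
X = (N+h)·cosφ·cosλ = 4661597.163 m; Y = (N+h)·cosφ·sinλ = 2960519.811 m; Z = (N(1−e²)+h)·sinφ = 3185238.103 m.

X 4661597.2 m, Y 2960519.8 m, Z 3185238.1 m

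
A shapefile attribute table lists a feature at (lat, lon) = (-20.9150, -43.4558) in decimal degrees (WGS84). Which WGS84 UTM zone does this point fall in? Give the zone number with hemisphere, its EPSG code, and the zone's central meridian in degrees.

UTM zone = ⌊(λ + 180)/6⌋ + 1; -43.4558° ∈ [-48°, -42°) → zone 23.
Hemisphere: S (φ < 0).
Central meridian λ₀ = 6×23 − 183 = -45°.
EPSG code: 32723.

Zone 23S (EPSG:32723), central meridian -45°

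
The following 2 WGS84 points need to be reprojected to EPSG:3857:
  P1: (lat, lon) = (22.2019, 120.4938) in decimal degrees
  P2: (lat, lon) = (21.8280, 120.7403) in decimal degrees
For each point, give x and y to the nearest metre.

P1: x 13413308 m, y 2535783 m; P2: x 13440749 m, y 2490887 m

Web Mercator: x = R·λ, y = R·ln tan(π/4+φ/2), R = 6378137 m.
P1 (22.2019°, 120.4938°) → (13413308.460, 2535783.063) m.
P2 (21.8280°, 120.7403°) → (13440748.714, 2490887.064) m.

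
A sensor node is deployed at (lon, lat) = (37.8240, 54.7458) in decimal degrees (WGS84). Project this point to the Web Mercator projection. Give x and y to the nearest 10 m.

x 4210550 m, y 7312690 m

Web Mercator is spherical with R = a = 6378137 m.
x = R·λ = 6378137 × 0.660153336 = 4210548.420 m.
y = R·ln tan(π/4 + φ/2) = 6378137 × 1.146523908 = 7312686.556 m.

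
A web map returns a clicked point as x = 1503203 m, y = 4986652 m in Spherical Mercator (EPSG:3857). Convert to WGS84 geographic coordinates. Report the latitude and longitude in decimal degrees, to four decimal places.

R = 6378137 m. λ = x/R = 13.50350230°.
φ = 2·arctan(exp(y/R)) − 90° = 2·arctan(2.18548) − 90° = 40.82560247°.

lat 40.8256°, lon 13.5035°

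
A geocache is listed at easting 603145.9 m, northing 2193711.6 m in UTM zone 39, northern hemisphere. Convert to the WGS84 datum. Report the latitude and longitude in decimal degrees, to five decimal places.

Zone 39N: λ₀ = 51°, k₀ = 0.9996, false easting 500000 m.
Meridian distance M = (N − FN)/k₀ = 2194589.4 m.
Inverse transverse Mercator on WGS84 gives φ = 19.83670018°, λ = 51.98499979°.

lat 19.83670°, lon 51.98500°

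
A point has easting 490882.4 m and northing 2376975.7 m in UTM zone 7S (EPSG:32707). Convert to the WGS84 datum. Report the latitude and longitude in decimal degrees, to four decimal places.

Zone 7S: λ₀ = -141°, k₀ = 0.9996, false easting 500000 m, false northing 10000000 m.
Meridian distance M = (N − FN)/k₀ = -7626074.7 m.
Inverse transverse Mercator on WGS84 gives φ = -68.71880013°, λ = -141.22510059°.

lat -68.7188°, lon -141.2251°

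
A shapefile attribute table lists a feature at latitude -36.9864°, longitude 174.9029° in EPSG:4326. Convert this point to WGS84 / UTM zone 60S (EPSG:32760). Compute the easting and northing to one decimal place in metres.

E 313363.4 m, N 5904580.9 m

Zone 60 central meridian λ₀ = 6×60 − 183 = 177°; Δλ = -2.0971°.
Transverse Mercator on WGS84 with k₀ = 0.9996 gives E = 313363.4496 m, N = 5904580.899 m.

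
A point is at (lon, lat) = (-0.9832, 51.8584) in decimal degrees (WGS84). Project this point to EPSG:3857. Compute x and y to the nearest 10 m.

x -109450 m, y 6774560 m

Web Mercator is spherical with R = a = 6378137 m.
x = R·λ = 6378137 × -0.017160077 = -109449.323 m.
y = R·ln tan(π/4 + φ/2) = 6378137 × 1.062153845 = 6774562.741 m.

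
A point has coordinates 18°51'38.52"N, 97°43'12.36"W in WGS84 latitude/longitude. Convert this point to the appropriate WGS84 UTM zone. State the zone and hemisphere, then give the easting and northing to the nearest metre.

Longitude -97.7201° lies in the 6° band [-102°, -96°), giving zone 14; latitude is north of the equator, so 14N.
Zone 14 central meridian λ₀ = 6×14 − 183 = -99°; Δλ = +1.2799°.
Transverse Mercator on WGS84 with k₀ = 0.9996 gives E = 634829.967 m, N = 2085901.212 m.

Zone 14N: E 634830 m, N 2085901 m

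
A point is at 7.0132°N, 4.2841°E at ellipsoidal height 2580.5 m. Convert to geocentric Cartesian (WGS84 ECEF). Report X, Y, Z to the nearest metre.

WGS84: a = 6378137 m, e² = 0.006694380; N(φ) = a/√(1−e²sin²φ) = 6378455.291 m.
X = (N+h)·cosφ·cosλ = 6315597.351 m; Y = (N+h)·cosφ·sinλ = 473109.654 m; Z = (N(1−e²)+h)·sinφ = 773898.188 m.

X 6315597 m, Y 473110 m, Z 773898 m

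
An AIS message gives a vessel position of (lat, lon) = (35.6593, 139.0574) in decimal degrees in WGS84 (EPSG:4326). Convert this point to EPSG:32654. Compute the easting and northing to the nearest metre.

Zone 54 central meridian λ₀ = 6×54 − 183 = 141°; Δλ = -1.9426°.
Transverse Mercator on WGS84 with k₀ = 0.9996 gives E = 324157.224 m, N = 3947899.097 m.

E 324157 m, N 3947899 m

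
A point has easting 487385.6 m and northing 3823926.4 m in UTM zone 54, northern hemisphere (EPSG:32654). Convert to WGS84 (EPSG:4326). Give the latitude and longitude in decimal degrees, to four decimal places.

lat 34.5570°, lon 140.8625°

Zone 54N: λ₀ = 141°, k₀ = 0.9996, false easting 500000 m.
Meridian distance M = (N − FN)/k₀ = 3825456.6 m.
Inverse transverse Mercator on WGS84 gives φ = 34.55699976°, λ = 140.86249949°.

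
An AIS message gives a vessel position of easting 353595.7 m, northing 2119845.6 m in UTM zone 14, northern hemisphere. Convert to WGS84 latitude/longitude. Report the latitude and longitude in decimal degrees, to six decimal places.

Zone 14N: λ₀ = -99°, k₀ = 0.9996, false easting 500000 m.
Meridian distance M = (N − FN)/k₀ = 2120693.9 m.
Inverse transverse Mercator on WGS84 gives φ = 19.16659965°, λ = -100.39229952°.

lat 19.166600°, lon -100.392300°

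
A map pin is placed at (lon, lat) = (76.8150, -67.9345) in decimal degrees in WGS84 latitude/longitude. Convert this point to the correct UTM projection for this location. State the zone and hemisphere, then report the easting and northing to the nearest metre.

Longitude 76.8150° lies in the 6° band [72°, 78°), giving zone 43; latitude is south of the equator, so 43S.
Zone 43 central meridian λ₀ = 6×43 − 183 = 75°; Δλ = +1.8150°.
Transverse Mercator on WGS84 with k₀ = 0.9996 gives E = 576081.017 m, N = 2463321.447 m.

Zone 43S: E 576081 m, N 2463321 m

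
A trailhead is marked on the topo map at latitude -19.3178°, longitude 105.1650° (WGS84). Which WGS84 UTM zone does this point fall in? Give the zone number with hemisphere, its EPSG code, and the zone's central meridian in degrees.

UTM zone = ⌊(λ + 180)/6⌋ + 1; 105.1650° ∈ [102°, 108°) → zone 48.
Hemisphere: S (φ < 0).
Central meridian λ₀ = 6×48 − 183 = 105°.
EPSG code: 32748.

Zone 48S (EPSG:32748), central meridian 105°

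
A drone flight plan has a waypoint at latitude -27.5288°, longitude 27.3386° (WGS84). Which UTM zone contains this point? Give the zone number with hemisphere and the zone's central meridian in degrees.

UTM zone = ⌊(λ + 180)/6⌋ + 1; 27.3386° ∈ [24°, 30°) → zone 35.
Hemisphere: S (φ < 0).
Central meridian λ₀ = 6×35 − 183 = 27°.

Zone 35S, central meridian 27°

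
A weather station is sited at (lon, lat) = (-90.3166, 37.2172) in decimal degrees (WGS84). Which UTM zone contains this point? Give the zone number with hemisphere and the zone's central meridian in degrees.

Zone 15N, central meridian -93°

UTM zone = ⌊(λ + 180)/6⌋ + 1; -90.3166° ∈ [-96°, -90°) → zone 15.
Hemisphere: N (φ ≥ 0).
Central meridian λ₀ = 6×15 − 183 = -93°.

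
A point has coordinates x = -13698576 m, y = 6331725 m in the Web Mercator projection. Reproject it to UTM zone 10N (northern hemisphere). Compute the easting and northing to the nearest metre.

Web Mercator inverse (R = 6378137 m) → φ = 49.33399762°, λ = -123.05640191°.
UTM 10N forward: E = 495902.277 m, N = 5464587.321 m.

E 495902 m, N 5464587 m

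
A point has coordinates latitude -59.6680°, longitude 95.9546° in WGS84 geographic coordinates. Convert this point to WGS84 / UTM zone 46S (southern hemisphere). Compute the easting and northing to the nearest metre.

E 666413 m, N 3381857 m

Zone 46 central meridian λ₀ = 6×46 − 183 = 93°; Δλ = +2.9546°.
Transverse Mercator on WGS84 with k₀ = 0.9996 gives E = 666413.007 m, N = 3381857.307 m.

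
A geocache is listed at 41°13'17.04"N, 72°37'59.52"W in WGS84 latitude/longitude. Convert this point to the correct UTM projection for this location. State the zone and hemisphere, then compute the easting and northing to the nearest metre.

Zone 18N: E 698391 m, N 4566036 m

Longitude -72.6332° lies in the 6° band [-78°, -72°), giving zone 18; latitude is north of the equator, so 18N.
Zone 18 central meridian λ₀ = 6×18 − 183 = -75°; Δλ = +2.3668°.
Transverse Mercator on WGS84 with k₀ = 0.9996 gives E = 698391.472 m, N = 4566036.072 m.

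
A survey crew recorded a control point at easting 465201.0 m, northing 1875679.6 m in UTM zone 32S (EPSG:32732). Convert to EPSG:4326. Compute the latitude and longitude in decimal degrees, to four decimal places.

Zone 32S: λ₀ = 9°, k₀ = 0.9996, false easting 500000 m, false northing 10000000 m.
Meridian distance M = (N − FN)/k₀ = -8127571.4 m.
Inverse transverse Mercator on WGS84 gives φ = -73.21090021°, λ = 7.92060015°.

lat -73.2109°, lon 7.9206°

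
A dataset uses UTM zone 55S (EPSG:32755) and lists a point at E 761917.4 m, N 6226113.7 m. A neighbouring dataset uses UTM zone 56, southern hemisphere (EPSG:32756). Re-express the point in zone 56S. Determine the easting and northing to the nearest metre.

E 208209 m, N 6225237 m

UTM 55S → geographic: φ = -34.07299977°, λ = 149.83820016°.
UTM 56S (λ₀ = 153°) forward: E = 208209.092 m, N = 6225236.561 m.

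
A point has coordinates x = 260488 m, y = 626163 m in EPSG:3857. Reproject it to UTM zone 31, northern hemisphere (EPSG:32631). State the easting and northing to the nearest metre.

Web Mercator inverse (R = 6378137 m) → φ = 5.61590415°, λ = 2.34000352°.
UTM 31N forward: E = 426907.474 m, N = 620787.266 m.

E 426907 m, N 620787 m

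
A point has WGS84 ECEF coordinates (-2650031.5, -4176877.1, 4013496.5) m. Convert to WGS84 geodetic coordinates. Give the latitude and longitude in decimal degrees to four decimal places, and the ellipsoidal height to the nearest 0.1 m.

λ = atan2(Y, X) = -122.39320006°; p = √(X²+Y²) = 4946611.9 m.
Bowring's method on WGS84 (a = 6378137 m, b = 6356752.314 m) gives φ = 39.24299992°, h = 395.5502 m.

lat 39.2430°, lon -122.3932°, h 395.6 m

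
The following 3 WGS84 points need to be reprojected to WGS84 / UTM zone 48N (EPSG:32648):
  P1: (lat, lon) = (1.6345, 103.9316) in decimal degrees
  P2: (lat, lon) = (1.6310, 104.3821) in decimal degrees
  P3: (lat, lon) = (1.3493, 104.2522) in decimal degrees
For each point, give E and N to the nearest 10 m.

P1: E 381150 m, N 180690 m; P2: E 431270 m, N 180290 m; P3: E 416810 m, N 149150 m

UTM zone 48N: λ₀ = 105°, k₀ = 0.9996.
P1 (1.6345°, 103.9316°) → (381154.955, 180693.461) m.
P2 (1.6310°, 104.3821°) → (431269.531, 180285.543) m.
P3 (1.3493°, 104.2522°) → (416809.126, 149151.252) m.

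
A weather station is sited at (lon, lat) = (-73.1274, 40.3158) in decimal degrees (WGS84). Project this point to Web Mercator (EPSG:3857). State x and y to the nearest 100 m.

Web Mercator is spherical with R = a = 6378137 m.
x = R·λ = 6378137 × -1.276313903 = -8140504.931 m.
y = R·ln tan(π/4 + φ/2) = 6378137 × 0.770121457 = 4911940.158 m.

x -8140500 m, y 4911900 m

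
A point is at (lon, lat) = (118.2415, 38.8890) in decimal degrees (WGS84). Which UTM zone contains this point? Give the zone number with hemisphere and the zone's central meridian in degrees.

UTM zone = ⌊(λ + 180)/6⌋ + 1; 118.2415° ∈ [114°, 120°) → zone 50.
Hemisphere: N (φ ≥ 0).
Central meridian λ₀ = 6×50 − 183 = 117°.

Zone 50N, central meridian 117°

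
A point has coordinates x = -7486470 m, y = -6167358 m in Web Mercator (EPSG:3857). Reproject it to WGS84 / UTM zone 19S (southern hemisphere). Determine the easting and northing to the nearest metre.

Web Mercator inverse (R = 6378137 m) → φ = -48.36239734°, λ = -67.25210425°.
UTM 19S forward: E = 629467.057 m, N = 4641943.436 m.

E 629467 m, N 4641943 m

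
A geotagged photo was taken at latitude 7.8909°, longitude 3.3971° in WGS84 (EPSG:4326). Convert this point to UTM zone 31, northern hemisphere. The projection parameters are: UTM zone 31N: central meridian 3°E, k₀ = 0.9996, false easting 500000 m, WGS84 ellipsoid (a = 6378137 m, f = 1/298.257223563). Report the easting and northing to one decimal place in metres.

Zone 31 central meridian λ₀ = 6×31 − 183 = 3°; Δλ = +0.3971°.
Transverse Mercator on WGS84 with k₀ = 0.9996 gives E = 543771.992 m, N = 872257.534 m.

E 543772.0 m, N 872257.5 m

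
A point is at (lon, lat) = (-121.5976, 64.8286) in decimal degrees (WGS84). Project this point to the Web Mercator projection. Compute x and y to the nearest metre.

x -13536183 m, y 9563368 m

Web Mercator is spherical with R = a = 6378137 m.
x = R·λ = 6378137 × -2.122278483 = -13536182.914 m.
y = R·ln tan(π/4 + φ/2) = 6378137 × 1.499398357 = 9563368.137 m.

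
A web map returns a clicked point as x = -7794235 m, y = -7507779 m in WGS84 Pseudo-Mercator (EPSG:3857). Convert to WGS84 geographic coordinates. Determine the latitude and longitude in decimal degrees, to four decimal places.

lat -55.7448°, lon -70.0168°

R = 6378137 m. λ = x/R = -70.01680429°.
φ = 2·arctan(exp(y/R)) − 90° = 2·arctan(0.30817) − 90° = -55.74479803°.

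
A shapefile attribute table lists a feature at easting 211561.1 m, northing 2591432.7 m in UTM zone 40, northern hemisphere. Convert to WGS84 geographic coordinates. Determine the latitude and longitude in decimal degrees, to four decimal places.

Zone 40N: λ₀ = 57°, k₀ = 0.9996, false easting 500000 m.
Meridian distance M = (N − FN)/k₀ = 2592469.7 m.
Inverse transverse Mercator on WGS84 gives φ = 23.40730045°, λ = 54.17770009°.

lat 23.4073°, lon 54.1777°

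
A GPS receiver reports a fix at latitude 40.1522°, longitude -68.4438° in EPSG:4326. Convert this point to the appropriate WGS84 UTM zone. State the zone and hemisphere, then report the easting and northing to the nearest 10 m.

Zone 19N: E 547370 m, N 4444800 m

Longitude -68.4438° lies in the 6° band [-72°, -66°), giving zone 19; latitude is north of the equator, so 19N.
Zone 19 central meridian λ₀ = 6×19 − 183 = -69°; Δλ = +0.5562°.
Transverse Mercator on WGS84 with k₀ = 0.9996 gives E = 547371.615 m, N = 4444798.419 m.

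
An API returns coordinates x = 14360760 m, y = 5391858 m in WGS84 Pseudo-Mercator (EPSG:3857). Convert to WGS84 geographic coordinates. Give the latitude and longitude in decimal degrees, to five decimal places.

lat 43.52260°, lon 129.00490°

R = 6378137 m. λ = x/R = 129.00490200°.
φ = 2·arctan(exp(y/R)) − 90° = 2·arctan(2.32883) − 90° = 43.52259851°.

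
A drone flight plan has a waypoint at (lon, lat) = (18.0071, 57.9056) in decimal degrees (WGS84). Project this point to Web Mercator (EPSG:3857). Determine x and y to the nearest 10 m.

Web Mercator is spherical with R = a = 6378137 m.
x = R·λ = 6378137 × 0.314283184 = 2004541.203 m.
y = R·ln tan(π/4 + φ/2) = 6378137 × 1.246055569 = 7947513.131 m.

x 2004540 m, y 7947510 m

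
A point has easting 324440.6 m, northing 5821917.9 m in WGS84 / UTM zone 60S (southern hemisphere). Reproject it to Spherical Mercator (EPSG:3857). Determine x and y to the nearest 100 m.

Unproject from UTM 60S (λ₀ = 177°) → φ = -37.73320032°, λ = 175.00769993°.
Web Mercator (R = 6378137 m): x = 19481768.041 m, y = -4541804.224 m.

x 19481800 m, y -4541800 m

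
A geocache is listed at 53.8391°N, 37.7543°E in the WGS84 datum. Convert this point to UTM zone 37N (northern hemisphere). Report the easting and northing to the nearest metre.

Zone 37 central meridian λ₀ = 6×37 − 183 = 39°; Δλ = -1.2457°.
Transverse Mercator on WGS84 with k₀ = 0.9996 gives E = 418032.336 m, N = 5966339.543 m.

E 418032 m, N 5966340 m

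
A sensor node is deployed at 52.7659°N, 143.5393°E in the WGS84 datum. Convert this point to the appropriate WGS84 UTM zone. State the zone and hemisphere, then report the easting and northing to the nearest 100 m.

Zone 54N: E 671300 m, N 5849300 m

Longitude 143.5393° lies in the 6° band [138°, 144°), giving zone 54; latitude is north of the equator, so 54N.
Zone 54 central meridian λ₀ = 6×54 − 183 = 141°; Δλ = +2.5393°.
Transverse Mercator on WGS84 with k₀ = 0.9996 gives E = 671318.683 m, N = 5849252.748 m.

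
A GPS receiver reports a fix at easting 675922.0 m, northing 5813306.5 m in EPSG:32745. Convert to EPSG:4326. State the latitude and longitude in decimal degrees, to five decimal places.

Zone 45S: λ₀ = 87°, k₀ = 0.9996, false easting 500000 m, false northing 10000000 m.
Meridian distance M = (N − FN)/k₀ = -4188368.8 m.
Inverse transverse Mercator on WGS84 gives φ = -37.81070013°, λ = 88.99850024°.

lat -37.81070°, lon 88.99850°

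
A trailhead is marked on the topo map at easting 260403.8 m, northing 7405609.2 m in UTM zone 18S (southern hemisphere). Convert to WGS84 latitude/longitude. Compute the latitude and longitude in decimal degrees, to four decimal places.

lat -23.4419°, lon -77.3452°

Zone 18S: λ₀ = -75°, k₀ = 0.9996, false easting 500000 m, false northing 10000000 m.
Meridian distance M = (N − FN)/k₀ = -2595429.0 m.
Inverse transverse Mercator on WGS84 gives φ = -23.44190012°, λ = -77.34519961°.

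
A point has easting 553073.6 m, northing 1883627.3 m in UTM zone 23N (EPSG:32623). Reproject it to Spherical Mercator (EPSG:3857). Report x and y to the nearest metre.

Unproject from UTM 23N (λ₀ = -45°) → φ = 17.03619965°, λ = -44.50130000°.
Web Mercator (R = 6378137 m): x = -4953862.055 m, y = 1925039.300 m.

x -4953862 m, y 1925039 m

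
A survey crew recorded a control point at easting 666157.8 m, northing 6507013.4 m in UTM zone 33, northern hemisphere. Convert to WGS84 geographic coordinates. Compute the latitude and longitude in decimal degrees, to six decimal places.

Zone 33N: λ₀ = 15°, k₀ = 0.9996, false easting 500000 m.
Meridian distance M = (N − FN)/k₀ = 6509617.2 m.
Inverse transverse Mercator on WGS84 gives φ = 58.67140041°, λ = 17.86540001°.

lat 58.671400°, lon 17.865400°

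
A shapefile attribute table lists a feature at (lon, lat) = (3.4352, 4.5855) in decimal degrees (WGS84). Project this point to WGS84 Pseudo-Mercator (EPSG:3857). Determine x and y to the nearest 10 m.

x 382400 m, y 511000 m

Web Mercator is spherical with R = a = 6378137 m.
x = R·λ = 6378137 × 0.059955550 = 382404.715 m.
y = R·ln tan(π/4 + φ/2) = 6378137 × 0.080117646 = 511001.322 m.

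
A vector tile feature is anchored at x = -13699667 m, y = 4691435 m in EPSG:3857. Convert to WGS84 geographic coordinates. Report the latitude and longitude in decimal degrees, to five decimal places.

R = 6378137 m. λ = x/R = -123.06620253°.
φ = 2·arctan(exp(y/R)) − 90° = 2·arctan(2.08663) − 90° = 38.78859709°.

lat 38.78860°, lon -123.06620°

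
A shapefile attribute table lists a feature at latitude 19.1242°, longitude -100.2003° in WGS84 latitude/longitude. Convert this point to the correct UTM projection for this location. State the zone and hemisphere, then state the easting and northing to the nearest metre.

Zone 14N: E 373755 m, N 2115003 m

Longitude -100.2003° lies in the 6° band [-102°, -96°), giving zone 14; latitude is north of the equator, so 14N.
Zone 14 central meridian λ₀ = 6×14 − 183 = -99°; Δλ = -1.2003°.
Transverse Mercator on WGS84 with k₀ = 0.9996 gives E = 373755.277 m, N = 2115003.273 m.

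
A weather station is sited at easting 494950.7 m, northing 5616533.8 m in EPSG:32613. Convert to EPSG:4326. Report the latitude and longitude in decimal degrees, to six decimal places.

lat 50.700600°, lon -105.071499°

Zone 13N: λ₀ = -105°, k₀ = 0.9996, false easting 500000 m.
Meridian distance M = (N − FN)/k₀ = 5618781.3 m.
Inverse transverse Mercator on WGS84 gives φ = 50.70060024°, λ = -105.07149935°.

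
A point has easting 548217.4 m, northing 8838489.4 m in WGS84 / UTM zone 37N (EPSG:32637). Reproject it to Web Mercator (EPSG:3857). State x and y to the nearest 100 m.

x 4608000 m, y 15290300 m

Unproject from UTM 37N (λ₀ = 39°) → φ = 79.60499966°, λ = 41.39440092°.
Web Mercator (R = 6378137 m): x = 4608003.633 m, y = 15290313.782 m.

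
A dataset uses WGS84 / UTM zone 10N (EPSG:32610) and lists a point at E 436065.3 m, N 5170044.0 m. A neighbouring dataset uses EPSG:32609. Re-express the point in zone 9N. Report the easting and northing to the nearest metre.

E 894896 m, N 5182669 m

UTM 10N → geographic: φ = 46.68089963°, λ = -123.83600052°.
UTM 9N (λ₀ = -129°) forward: E = 894896.064 m, N = 5182668.960 m.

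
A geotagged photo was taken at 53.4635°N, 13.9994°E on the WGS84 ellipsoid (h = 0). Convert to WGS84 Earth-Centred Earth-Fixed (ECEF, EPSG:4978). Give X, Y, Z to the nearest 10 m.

X 3692330 m, Y 920560 m, Z 5101420 m

WGS84: a = 6378137 m, e² = 0.006694380; N(φ) = a/√(1−e²sin²φ) = 6391964.142 m.
X = (N+h)·cosφ·cosλ = 3692332.665 m; Y = (N+h)·cosφ·sinλ = 920560.860 m; Z = (N(1−e²)+h)·sinφ = 5101420.081 m.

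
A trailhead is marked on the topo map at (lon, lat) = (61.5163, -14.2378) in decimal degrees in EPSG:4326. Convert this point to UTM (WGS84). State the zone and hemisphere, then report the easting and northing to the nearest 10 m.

Zone 41S: E 339920 m, N 8425460 m

Longitude 61.5163° lies in the 6° band [60°, 66°), giving zone 41; latitude is south of the equator, so 41S.
Zone 41 central meridian λ₀ = 6×41 − 183 = 63°; Δλ = -1.4837°.
Transverse Mercator on WGS84 with k₀ = 0.9996 gives E = 339924.380 m, N = 8425464.099 m.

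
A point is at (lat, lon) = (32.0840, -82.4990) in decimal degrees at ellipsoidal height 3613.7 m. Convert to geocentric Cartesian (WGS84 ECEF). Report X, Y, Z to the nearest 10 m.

WGS84: a = 6378137 m, e² = 0.006694380; N(φ) = a/√(1−e²sin²φ) = 6384168.758 m.
X = (N+h)·cosφ·cosλ = 706524.671 m; Y = (N+h)·cosφ·sinλ = -5365863.984 m; Z = (N(1−e²)+h)·sinφ = 3370246.463 m.

X 706520 m, Y -5365860 m, Z 3370250 m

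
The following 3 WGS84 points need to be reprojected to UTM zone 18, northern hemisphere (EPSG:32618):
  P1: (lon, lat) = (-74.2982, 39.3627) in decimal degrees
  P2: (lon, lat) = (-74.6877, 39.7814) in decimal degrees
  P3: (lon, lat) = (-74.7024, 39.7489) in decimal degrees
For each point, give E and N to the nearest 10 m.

UTM zone 18N: λ₀ = -75°, k₀ = 0.9996.
P1 (39.3627°, -74.2982°) → (560458.916, 4357261.891) m.
P2 (39.7814°, -74.6877°) → (526742.670, 4403541.851) m.
P3 (39.7489°, -74.7024°) → (525495.871, 4399930.519) m.

P1: E 560460 m, N 4357260 m; P2: E 526740 m, N 4403540 m; P3: E 525500 m, N 4399930 m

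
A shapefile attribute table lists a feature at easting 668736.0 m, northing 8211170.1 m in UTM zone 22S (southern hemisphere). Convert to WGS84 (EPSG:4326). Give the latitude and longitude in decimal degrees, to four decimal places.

lat -16.1740°, lon -49.4217°

Zone 22S: λ₀ = -51°, k₀ = 0.9996, false easting 500000 m, false northing 10000000 m.
Meridian distance M = (N − FN)/k₀ = -1789545.7 m.
Inverse transverse Mercator on WGS84 gives φ = -16.17399968°, λ = -49.42170033°.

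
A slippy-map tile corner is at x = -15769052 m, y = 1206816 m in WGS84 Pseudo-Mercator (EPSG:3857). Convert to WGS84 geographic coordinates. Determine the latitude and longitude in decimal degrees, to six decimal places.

lat 10.776899°, lon -141.655804°

R = 6378137 m. λ = x/R = -141.65580428°.
φ = 2·arctan(exp(y/R)) − 90° = 2·arctan(1.20830) − 90° = 10.77689918°.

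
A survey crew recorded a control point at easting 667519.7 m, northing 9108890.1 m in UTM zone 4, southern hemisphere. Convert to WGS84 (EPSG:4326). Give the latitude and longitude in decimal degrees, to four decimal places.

Zone 4S: λ₀ = -159°, k₀ = 0.9996, false easting 500000 m, false northing 10000000 m.
Meridian distance M = (N − FN)/k₀ = -891466.5 m.
Inverse transverse Mercator on WGS84 gives φ = -8.05880003°, λ = -157.47980022°.

lat -8.0588°, lon -157.4798°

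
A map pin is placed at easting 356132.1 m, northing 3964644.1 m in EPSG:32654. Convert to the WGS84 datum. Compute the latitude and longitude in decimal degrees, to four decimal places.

lat 35.8154°, lon 139.4075°

Zone 54N: λ₀ = 141°, k₀ = 0.9996, false easting 500000 m.
Meridian distance M = (N − FN)/k₀ = 3966230.6 m.
Inverse transverse Mercator on WGS84 gives φ = 35.81540016°, λ = 139.40749979°.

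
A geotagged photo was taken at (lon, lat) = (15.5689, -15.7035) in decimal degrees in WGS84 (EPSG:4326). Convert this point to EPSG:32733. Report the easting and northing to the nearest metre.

E 560957 m, N 8263779 m

Zone 33 central meridian λ₀ = 6×33 − 183 = 15°; Δλ = +0.5689°.
Transverse Mercator on WGS84 with k₀ = 0.9996 gives E = 560957.315 m, N = 8263779.441 m.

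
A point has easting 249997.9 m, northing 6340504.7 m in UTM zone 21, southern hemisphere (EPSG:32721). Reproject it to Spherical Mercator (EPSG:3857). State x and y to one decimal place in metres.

x -6643235.5 m, y -3901318.3 m

Unproject from UTM 21S (λ₀ = -57°) → φ = -33.04529975°, λ = -59.67719953°.
Web Mercator (R = 6378137 m): x = -6643235.463 m, y = -3901318.292 m.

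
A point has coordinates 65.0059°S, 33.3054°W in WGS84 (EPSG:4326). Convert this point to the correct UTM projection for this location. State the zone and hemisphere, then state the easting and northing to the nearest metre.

Longitude -33.3054° lies in the 6° band [-36°, -30°), giving zone 25; latitude is south of the equator, so 25S.
Zone 25 central meridian λ₀ = 6×25 − 183 = -33°; Δλ = -0.3054°.
Transverse Mercator on WGS84 with k₀ = 0.9996 gives E = 485601.576 m, N = 2790853.095 m.

Zone 25S: E 485602 m, N 2790853 m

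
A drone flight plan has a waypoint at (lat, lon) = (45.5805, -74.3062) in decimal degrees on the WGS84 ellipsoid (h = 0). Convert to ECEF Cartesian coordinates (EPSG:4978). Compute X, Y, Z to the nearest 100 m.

WGS84: a = 6378137 m, e² = 0.006694380; N(φ) = a/√(1−e²sin²φ) = 6389055.676 m.
X = (N+h)·cosφ·cosλ = 1209589.363 m; Y = (N+h)·cosφ·sinλ = -4305039.415 m; Z = (N(1−e²)+h)·sinφ = 4532735.727 m.

X 1209600 m, Y -4305000 m, Z 4532700 m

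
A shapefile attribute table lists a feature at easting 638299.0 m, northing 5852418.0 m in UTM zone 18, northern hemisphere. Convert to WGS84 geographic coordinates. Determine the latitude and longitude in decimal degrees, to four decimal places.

lat 52.8038°, lon -72.9484°

Zone 18N: λ₀ = -75°, k₀ = 0.9996, false easting 500000 m.
Meridian distance M = (N − FN)/k₀ = 5854759.9 m.
Inverse transverse Mercator on WGS84 gives φ = 52.80380028°, λ = -72.94840051°.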